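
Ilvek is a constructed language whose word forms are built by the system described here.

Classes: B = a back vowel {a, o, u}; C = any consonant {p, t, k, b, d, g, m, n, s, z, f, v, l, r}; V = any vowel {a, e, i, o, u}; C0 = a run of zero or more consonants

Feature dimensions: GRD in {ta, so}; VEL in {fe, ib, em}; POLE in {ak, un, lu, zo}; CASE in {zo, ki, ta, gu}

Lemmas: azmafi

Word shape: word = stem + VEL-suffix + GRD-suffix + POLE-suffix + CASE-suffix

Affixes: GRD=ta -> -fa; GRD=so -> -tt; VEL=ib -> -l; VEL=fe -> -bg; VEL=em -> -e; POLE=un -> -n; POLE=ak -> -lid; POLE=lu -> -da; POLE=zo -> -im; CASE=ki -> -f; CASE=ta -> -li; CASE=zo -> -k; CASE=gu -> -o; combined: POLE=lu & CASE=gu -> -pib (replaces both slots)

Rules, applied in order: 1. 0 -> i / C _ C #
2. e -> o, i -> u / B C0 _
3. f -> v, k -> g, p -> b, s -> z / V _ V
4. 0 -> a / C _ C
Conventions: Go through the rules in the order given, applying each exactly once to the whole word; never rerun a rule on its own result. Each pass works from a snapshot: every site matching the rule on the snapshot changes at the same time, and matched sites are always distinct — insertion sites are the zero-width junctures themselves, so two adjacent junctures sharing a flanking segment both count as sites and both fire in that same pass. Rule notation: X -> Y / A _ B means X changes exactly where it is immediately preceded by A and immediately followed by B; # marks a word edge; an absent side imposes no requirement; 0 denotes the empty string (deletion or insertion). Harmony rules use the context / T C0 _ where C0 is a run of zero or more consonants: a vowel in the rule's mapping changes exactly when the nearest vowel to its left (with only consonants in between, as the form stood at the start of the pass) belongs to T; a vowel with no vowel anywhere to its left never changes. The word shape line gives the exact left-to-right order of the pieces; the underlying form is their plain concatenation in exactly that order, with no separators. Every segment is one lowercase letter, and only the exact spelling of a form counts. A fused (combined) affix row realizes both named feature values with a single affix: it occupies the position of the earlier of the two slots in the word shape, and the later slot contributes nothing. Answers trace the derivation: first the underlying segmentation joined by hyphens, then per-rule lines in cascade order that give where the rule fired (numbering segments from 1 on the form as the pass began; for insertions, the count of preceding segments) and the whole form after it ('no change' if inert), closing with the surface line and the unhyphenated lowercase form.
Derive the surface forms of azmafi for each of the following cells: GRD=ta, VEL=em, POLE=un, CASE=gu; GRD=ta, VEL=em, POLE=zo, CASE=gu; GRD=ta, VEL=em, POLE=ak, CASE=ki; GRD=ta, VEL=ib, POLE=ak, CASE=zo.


cell GRD=ta, VEL=em, POLE=un, CASE=gu:
underlying: azmafi-e-fa-n-o
1. 0 -> i / C _ C #: no change
2. e -> o, i -> u / B C0 _: fires at position(s) 6: azmafuefano
3. f -> v, k -> g, p -> b, s -> z / V _ V: fires at position(s) 5, 8: azmavuevano
4. 0 -> a / C _ C: inserts after position(s) 2: azamavuevano
surface: azamavuevano

cell GRD=ta, VEL=em, POLE=zo, CASE=gu:
underlying: azmafi-e-fa-im-o
1. 0 -> i / C _ C #: no change
2. e -> o, i -> u / B C0 _: fires at position(s) 6, 10: azmafuefaumo
3. f -> v, k -> g, p -> b, s -> z / V _ V: fires at position(s) 5, 8: azmavuevaumo
4. 0 -> a / C _ C: inserts after position(s) 2: azamavuevaumo
surface: azamavuevaumo

cell GRD=ta, VEL=em, POLE=ak, CASE=ki:
underlying: azmafi-e-fa-lid-f
1. 0 -> i / C _ C #: inserts after position(s) 12: azmafiefalidif
2. e -> o, i -> u / B C0 _: fires at position(s) 6, 11: azmafuefaludif
3. f -> v, k -> g, p -> b, s -> z / V _ V: fires at position(s) 5, 8: azmavuevaludif
4. 0 -> a / C _ C: inserts after position(s) 2: azamavuevaludif
surface: azamavuevaludif

cell GRD=ta, VEL=ib, POLE=ak, CASE=zo:
underlying: azmafi-l-fa-lid-k
1. 0 -> i / C _ C #: inserts after position(s) 12: azmafilfalidik
2. e -> o, i -> u / B C0 _: fires at position(s) 6, 11: azmafulfaludik
3. f -> v, k -> g, p -> b, s -> z / V _ V: fires at position(s) 5: azmavulfaludik
4. 0 -> a / C _ C: inserts after position(s) 2, 7: azamavulafaludik
surface: azamavulafaludik


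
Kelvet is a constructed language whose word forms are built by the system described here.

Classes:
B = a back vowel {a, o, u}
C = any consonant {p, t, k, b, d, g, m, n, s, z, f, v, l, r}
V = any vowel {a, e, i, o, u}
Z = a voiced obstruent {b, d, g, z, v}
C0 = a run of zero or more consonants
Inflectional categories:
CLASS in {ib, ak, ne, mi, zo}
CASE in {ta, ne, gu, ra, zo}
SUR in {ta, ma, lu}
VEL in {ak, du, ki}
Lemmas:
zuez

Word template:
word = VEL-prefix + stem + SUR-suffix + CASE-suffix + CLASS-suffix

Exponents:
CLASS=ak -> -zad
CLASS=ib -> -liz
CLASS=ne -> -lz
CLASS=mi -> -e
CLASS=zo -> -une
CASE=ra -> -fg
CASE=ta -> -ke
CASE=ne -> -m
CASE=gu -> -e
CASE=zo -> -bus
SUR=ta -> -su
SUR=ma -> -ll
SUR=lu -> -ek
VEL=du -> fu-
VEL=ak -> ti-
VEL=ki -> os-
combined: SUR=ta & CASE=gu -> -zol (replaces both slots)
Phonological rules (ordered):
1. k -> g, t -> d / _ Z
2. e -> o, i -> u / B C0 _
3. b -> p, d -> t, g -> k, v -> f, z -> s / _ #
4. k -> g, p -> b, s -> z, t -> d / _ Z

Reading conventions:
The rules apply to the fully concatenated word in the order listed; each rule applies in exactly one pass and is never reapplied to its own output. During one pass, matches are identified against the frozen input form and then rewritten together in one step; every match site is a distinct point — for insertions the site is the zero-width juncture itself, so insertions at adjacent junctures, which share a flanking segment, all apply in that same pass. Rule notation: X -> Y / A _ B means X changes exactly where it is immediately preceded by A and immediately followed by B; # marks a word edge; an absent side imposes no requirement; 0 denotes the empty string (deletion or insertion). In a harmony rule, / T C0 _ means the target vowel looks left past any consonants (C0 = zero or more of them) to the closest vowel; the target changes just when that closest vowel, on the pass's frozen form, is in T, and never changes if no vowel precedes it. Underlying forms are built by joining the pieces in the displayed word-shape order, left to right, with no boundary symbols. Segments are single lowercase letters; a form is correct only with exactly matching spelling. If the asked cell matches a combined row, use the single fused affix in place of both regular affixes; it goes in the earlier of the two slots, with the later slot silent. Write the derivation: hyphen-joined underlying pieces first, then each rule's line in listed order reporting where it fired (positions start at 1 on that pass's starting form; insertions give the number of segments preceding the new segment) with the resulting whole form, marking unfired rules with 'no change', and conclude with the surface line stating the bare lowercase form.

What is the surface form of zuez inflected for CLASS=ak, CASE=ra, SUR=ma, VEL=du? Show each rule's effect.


underlying: fu-zuez-ll-fg-zad
1. k -> g, t -> d / _ Z: no change
2. e -> o, i -> u / B C0 _: fires at position(s) 5: fuzuozllfgzad
3. b -> p, d -> t, g -> k, v -> f, z -> s / _ #: fires at position(s) 13: fuzuozllfgzat
4. k -> g, p -> b, s -> z, t -> d / _ Z: no change
surface: fuzuozllfgzat


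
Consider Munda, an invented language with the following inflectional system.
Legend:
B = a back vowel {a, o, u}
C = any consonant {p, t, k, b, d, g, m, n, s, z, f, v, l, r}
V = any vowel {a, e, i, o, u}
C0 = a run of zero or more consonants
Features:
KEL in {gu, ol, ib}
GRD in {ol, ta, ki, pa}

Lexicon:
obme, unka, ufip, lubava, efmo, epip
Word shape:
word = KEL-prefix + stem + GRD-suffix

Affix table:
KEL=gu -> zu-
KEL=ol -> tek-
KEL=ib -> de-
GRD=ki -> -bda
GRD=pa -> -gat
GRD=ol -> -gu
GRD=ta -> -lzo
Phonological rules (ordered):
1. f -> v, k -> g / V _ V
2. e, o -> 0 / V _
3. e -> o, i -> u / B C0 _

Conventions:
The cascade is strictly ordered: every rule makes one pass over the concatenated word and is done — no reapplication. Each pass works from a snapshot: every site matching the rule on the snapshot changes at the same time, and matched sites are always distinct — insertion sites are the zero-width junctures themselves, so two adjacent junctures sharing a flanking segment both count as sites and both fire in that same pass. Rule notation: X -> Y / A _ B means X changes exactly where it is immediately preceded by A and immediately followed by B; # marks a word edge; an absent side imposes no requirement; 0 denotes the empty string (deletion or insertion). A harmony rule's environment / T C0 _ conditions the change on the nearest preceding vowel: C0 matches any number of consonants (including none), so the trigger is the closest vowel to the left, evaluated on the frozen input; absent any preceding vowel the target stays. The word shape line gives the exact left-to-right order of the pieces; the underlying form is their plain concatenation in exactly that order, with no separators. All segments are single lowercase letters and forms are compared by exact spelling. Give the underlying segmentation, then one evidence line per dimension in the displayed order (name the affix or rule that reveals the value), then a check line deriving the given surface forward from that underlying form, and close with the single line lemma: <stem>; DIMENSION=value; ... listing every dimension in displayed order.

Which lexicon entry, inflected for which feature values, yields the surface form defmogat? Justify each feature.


underlying: de-efmo-gat
KEL=ib - signalled by the affix de-
GRD=pa - signalled by the affix -gat
check: deefmogat -> deefmogat -> defmogat -> defmogat
lemma: efmo; KEL=ib; GRD=pa


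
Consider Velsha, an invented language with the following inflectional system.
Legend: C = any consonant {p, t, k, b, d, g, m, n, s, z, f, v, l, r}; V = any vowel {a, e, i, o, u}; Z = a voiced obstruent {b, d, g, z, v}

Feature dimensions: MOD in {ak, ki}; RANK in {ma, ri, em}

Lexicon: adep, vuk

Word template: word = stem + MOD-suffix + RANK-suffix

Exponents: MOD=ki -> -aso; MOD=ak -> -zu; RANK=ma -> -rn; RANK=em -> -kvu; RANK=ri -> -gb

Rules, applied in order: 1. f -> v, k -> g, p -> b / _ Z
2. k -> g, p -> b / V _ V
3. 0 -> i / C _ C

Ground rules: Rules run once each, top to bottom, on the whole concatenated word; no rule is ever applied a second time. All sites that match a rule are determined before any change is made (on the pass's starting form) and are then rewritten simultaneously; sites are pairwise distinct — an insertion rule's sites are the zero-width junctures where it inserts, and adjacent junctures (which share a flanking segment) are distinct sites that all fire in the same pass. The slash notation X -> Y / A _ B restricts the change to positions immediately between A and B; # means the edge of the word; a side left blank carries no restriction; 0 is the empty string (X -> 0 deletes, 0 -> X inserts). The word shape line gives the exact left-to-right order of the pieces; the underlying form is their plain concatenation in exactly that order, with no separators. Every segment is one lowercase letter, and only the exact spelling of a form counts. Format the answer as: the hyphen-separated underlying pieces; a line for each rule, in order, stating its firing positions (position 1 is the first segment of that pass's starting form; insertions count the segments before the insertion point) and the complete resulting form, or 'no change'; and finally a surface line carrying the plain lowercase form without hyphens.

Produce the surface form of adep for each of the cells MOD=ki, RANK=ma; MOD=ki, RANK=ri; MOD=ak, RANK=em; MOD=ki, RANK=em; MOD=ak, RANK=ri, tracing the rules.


cell MOD=ki, RANK=ma:
underlying: adep-aso-rn
1. f -> v, k -> g, p -> b / _ Z: no change
2. k -> g, p -> b / V _ V: fires at position(s) 4: adebasorn
3. 0 -> i / C _ C: inserts after position(s) 8: adebasorin
surface: adebasorin

cell MOD=ki, RANK=ri:
underlying: adep-aso-gb
1. f -> v, k -> g, p -> b / _ Z: no change
2. k -> g, p -> b / V _ V: fires at position(s) 4: adebasogb
3. 0 -> i / C _ C: inserts after position(s) 8: adebasogib
surface: adebasogib

cell MOD=ak, RANK=em:
underlying: adep-zu-kvu
1. f -> v, k -> g, p -> b / _ Z: fires at position(s) 4, 7: adebzugvu
2. k -> g, p -> b / V _ V: no change
3. 0 -> i / C _ C: inserts after position(s) 4, 7: adebizugivu
surface: adebizugivu

cell MOD=ki, RANK=em:
underlying: adep-aso-kvu
1. f -> v, k -> g, p -> b / _ Z: fires at position(s) 8: adepasogvu
2. k -> g, p -> b / V _ V: fires at position(s) 4: adebasogvu
3. 0 -> i / C _ C: inserts after position(s) 8: adebasogivu
surface: adebasogivu

cell MOD=ak, RANK=ri:
underlying: adep-zu-gb
1. f -> v, k -> g, p -> b / _ Z: fires at position(s) 4: adebzugb
2. k -> g, p -> b / V _ V: no change
3. 0 -> i / C _ C: inserts after position(s) 4, 7: adebizugib
surface: adebizugib


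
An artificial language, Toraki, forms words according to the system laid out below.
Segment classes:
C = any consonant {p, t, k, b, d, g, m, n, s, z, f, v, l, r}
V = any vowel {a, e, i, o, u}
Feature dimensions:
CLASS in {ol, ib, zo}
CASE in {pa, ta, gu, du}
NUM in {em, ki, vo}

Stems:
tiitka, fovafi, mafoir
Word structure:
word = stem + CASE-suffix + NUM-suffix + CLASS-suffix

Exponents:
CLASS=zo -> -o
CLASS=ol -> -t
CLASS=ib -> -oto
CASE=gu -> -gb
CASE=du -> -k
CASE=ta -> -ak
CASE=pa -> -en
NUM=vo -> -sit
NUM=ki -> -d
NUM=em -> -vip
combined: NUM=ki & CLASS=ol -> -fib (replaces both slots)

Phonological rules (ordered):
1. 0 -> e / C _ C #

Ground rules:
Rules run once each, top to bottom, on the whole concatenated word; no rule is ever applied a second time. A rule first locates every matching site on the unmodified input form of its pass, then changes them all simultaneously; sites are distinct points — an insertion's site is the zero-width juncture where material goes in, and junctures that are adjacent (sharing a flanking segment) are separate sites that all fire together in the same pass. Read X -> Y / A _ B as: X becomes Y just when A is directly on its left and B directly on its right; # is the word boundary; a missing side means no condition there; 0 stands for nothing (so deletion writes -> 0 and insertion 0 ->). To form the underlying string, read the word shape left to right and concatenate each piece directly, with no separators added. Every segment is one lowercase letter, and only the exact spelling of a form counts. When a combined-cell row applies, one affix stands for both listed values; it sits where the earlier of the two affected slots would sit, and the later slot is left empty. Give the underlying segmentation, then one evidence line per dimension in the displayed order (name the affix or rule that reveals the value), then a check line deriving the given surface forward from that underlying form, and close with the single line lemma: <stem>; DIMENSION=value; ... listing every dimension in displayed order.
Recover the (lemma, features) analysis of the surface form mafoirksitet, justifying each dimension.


underlying: mafoir-k-sit-t
CLASS=ol - signalled by the affix -t
CASE=du - signalled by the affix -k
NUM=vo - signalled by the affix -sit
check: mafoirksitt -> mafoirksitet
lemma: mafoir; CLASS=ol; CASE=du; NUM=vo


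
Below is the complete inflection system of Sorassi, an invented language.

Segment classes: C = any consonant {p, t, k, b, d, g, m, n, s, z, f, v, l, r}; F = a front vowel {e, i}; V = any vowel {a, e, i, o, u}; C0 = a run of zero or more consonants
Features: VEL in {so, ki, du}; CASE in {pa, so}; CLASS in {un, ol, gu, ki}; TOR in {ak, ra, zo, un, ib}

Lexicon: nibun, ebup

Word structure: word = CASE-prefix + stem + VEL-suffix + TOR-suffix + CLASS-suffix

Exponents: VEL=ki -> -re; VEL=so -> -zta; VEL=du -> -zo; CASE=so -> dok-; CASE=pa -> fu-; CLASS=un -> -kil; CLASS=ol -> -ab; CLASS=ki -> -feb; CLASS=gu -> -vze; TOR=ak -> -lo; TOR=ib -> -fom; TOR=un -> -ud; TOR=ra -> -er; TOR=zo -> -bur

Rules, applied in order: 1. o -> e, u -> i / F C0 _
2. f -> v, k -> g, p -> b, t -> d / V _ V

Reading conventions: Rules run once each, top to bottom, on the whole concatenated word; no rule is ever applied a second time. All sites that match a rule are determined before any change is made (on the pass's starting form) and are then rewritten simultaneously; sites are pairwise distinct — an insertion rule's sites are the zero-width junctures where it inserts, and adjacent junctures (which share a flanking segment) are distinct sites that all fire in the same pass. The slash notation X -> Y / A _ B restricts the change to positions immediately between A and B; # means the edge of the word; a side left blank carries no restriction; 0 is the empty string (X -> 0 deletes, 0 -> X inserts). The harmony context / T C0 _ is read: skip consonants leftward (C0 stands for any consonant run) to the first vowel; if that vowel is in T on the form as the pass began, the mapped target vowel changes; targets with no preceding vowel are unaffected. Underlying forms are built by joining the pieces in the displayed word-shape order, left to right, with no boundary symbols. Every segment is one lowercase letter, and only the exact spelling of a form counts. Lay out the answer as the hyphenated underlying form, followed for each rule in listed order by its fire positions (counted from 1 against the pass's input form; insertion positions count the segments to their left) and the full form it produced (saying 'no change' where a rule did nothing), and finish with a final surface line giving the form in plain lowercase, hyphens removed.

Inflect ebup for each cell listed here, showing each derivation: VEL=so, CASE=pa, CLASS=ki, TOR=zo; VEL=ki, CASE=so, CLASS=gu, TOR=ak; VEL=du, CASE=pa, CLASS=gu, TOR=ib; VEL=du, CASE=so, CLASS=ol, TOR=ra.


cell VEL=so, CASE=pa, CLASS=ki, TOR=zo:
underlying: fu-ebup-zta-bur-feb
1. o -> e, u -> i / F C0 _: fires at position(s) 5: fuebipztaburfeb
2. f -> v, k -> g, p -> b, t -> d / V _ V: no change
surface: fuebipztaburfeb

cell VEL=ki, CASE=so, CLASS=gu, TOR=ak:
underlying: dok-ebup-re-lo-vze
1. o -> e, u -> i / F C0 _: fires at position(s) 6, 11: dokebiprelevze
2. f -> v, k -> g, p -> b, t -> d / V _ V: fires at position(s) 3: dogebiprelevze
surface: dogebiprelevze

cell VEL=du, CASE=pa, CLASS=gu, TOR=ib:
underlying: fu-ebup-zo-fom-vze
1. o -> e, u -> i / F C0 _: fires at position(s) 5: fuebipzofomvze
2. f -> v, k -> g, p -> b, t -> d / V _ V: fires at position(s) 9: fuebipzovomvze
surface: fuebipzovomvze

cell VEL=du, CASE=so, CLASS=ol, TOR=ra:
underlying: dok-ebup-zo-er-ab
1. o -> e, u -> i / F C0 _: fires at position(s) 6: dokebipzoerab
2. f -> v, k -> g, p -> b, t -> d / V _ V: fires at position(s) 3: dogebipzoerab
surface: dogebipzoerab


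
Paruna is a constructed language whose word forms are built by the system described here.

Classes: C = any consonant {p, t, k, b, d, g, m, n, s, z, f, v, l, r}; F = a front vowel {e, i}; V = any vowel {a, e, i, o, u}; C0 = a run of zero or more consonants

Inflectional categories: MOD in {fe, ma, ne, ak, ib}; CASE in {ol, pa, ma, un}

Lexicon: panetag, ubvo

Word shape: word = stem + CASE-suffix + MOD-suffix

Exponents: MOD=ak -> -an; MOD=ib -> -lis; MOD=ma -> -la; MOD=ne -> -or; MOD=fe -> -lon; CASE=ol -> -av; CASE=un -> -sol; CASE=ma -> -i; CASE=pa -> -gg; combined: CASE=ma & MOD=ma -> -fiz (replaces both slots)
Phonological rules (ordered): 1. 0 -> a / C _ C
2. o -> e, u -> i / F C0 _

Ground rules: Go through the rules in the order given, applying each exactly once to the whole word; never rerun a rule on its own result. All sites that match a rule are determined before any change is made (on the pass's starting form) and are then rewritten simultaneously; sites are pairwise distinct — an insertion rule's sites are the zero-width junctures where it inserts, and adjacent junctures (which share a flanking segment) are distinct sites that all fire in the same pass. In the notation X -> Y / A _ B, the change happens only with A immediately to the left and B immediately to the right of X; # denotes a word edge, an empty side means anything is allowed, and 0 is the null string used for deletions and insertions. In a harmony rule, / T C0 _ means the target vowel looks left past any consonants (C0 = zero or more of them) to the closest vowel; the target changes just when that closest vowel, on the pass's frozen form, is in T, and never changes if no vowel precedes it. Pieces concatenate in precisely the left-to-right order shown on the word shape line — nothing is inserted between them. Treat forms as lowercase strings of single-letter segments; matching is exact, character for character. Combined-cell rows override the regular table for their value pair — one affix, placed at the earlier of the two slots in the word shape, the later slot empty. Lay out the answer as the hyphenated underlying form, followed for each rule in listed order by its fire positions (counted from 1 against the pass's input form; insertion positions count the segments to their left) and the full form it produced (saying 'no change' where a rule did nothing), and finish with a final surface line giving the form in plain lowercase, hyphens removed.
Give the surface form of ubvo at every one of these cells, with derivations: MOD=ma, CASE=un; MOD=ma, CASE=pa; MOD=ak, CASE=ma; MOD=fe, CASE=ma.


cell MOD=ma, CASE=un:
underlying: ubvo-sol-la
1. 0 -> a / C _ C: inserts after position(s) 2, 7: ubavosolala
2. o -> e, u -> i / F C0 _: no change
surface: ubavosolala

cell MOD=ma, CASE=pa:
underlying: ubvo-gg-la
1. 0 -> a / C _ C: inserts after position(s) 2, 5, 6: ubavogagala
2. o -> e, u -> i / F C0 _: no change
surface: ubavogagala

cell MOD=ak, CASE=ma:
underlying: ubvo-i-an
1. 0 -> a / C _ C: inserts after position(s) 2: ubavoian
2. o -> e, u -> i / F C0 _: no change
surface: ubavoian

cell MOD=fe, CASE=ma:
underlying: ubvo-i-lon
1. 0 -> a / C _ C: inserts after position(s) 2: ubavoilon
2. o -> e, u -> i / F C0 _: fires at position(s) 8: ubavoilen
surface: ubavoilen


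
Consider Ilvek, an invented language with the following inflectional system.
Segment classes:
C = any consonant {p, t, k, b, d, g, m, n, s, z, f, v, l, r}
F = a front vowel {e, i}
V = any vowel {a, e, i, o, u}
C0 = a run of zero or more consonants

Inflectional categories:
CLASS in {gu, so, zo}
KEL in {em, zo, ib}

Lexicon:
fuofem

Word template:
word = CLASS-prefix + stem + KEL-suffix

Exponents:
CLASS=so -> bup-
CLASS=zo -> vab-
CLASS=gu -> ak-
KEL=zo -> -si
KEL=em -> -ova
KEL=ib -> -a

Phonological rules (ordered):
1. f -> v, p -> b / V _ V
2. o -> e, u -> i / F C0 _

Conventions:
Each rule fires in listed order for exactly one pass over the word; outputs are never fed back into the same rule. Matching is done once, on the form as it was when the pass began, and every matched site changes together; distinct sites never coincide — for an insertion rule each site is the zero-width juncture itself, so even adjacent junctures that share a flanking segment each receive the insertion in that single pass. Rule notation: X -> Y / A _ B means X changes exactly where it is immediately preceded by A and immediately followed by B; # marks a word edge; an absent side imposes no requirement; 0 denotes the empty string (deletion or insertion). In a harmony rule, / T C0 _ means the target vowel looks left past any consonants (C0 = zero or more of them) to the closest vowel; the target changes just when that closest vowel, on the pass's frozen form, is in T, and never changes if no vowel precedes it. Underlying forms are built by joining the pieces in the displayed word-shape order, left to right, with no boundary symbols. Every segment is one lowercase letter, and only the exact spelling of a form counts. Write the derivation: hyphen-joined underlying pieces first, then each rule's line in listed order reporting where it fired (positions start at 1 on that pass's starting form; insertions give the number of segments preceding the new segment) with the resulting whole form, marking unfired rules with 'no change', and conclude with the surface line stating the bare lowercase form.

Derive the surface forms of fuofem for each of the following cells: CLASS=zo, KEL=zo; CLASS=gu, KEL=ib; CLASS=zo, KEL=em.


cell CLASS=zo, KEL=zo:
underlying: vab-fuofem-si
1. f -> v, p -> b / V _ V: fires at position(s) 7: vabfuovemsi
2. o -> e, u -> i / F C0 _: no change
surface: vabfuovemsi

cell CLASS=gu, KEL=ib:
underlying: ak-fuofem-a
1. f -> v, p -> b / V _ V: fires at position(s) 6: akfuovema
2. o -> e, u -> i / F C0 _: no change
surface: akfuovema

cell CLASS=zo, KEL=em:
underlying: vab-fuofem-ova
1. f -> v, p -> b / V _ V: fires at position(s) 7: vabfuovemova
2. o -> e, u -> i / F C0 _: fires at position(s) 10: vabfuovemeva
surface: vabfuovemeva


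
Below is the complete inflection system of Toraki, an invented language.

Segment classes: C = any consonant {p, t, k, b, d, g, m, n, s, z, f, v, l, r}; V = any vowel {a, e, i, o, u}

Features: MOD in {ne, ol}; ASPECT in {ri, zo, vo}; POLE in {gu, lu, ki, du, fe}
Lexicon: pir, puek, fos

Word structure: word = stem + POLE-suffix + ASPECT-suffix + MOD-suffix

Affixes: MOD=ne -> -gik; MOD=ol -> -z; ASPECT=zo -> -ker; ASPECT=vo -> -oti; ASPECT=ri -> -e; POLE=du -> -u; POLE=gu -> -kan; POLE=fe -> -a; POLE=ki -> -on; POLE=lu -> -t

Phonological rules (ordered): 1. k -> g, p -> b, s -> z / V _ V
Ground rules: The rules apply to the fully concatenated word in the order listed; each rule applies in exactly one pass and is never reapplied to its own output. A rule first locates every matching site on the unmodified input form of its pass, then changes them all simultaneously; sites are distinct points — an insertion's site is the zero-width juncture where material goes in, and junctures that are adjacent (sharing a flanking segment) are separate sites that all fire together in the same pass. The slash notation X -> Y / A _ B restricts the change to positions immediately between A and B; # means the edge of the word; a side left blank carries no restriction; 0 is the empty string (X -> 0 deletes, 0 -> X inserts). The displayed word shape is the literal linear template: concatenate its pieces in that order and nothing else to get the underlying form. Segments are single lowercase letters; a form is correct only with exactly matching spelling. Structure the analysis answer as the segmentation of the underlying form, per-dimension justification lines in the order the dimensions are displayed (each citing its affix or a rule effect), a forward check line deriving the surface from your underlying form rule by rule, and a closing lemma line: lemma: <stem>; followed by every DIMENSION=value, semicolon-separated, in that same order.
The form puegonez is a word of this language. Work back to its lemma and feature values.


underlying: puek-on-e-z
MOD=ol - signalled by the affix -z
ASPECT=ri - signalled by the affix -e
POLE=ki - signalled by the affix -on
check: puekonez -> puegonez
lemma: puek; MOD=ol; ASPECT=ri; POLE=ki


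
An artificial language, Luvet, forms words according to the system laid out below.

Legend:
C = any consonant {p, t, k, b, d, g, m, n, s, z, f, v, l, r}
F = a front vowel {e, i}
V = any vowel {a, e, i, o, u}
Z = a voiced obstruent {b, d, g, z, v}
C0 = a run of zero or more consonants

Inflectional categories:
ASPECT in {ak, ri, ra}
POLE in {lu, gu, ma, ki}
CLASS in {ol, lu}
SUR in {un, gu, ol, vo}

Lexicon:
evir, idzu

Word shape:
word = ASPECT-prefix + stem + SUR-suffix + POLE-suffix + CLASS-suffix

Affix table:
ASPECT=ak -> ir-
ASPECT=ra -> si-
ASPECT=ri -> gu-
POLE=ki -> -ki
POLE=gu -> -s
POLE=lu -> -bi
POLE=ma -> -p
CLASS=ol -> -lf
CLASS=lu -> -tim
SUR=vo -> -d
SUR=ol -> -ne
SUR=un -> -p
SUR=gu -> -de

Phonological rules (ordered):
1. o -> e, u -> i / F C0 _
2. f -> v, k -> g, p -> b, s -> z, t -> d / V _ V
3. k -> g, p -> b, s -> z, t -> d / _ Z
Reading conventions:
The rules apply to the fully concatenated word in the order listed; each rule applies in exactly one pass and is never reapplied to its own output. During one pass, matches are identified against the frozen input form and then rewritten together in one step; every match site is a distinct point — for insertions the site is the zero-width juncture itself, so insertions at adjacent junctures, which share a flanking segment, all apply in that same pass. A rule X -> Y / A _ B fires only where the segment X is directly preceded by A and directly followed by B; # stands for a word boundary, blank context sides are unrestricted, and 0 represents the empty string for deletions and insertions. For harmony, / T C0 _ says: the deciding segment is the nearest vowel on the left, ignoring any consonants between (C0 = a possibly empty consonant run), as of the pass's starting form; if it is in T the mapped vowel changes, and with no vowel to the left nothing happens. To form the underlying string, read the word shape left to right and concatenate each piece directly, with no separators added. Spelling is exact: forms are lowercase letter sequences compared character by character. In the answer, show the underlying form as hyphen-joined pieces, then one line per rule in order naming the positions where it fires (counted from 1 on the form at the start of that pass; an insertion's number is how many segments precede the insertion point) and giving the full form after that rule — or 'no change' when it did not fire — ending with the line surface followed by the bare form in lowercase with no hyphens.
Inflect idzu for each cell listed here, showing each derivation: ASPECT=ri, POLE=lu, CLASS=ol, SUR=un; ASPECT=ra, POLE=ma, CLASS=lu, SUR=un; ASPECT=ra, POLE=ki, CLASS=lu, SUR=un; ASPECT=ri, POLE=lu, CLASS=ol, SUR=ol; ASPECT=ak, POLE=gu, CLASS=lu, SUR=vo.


cell ASPECT=ri, POLE=lu, CLASS=ol, SUR=un:
underlying: gu-idzu-p-bi-lf
1. o -> e, u -> i / F C0 _: fires at position(s) 6: guidzipbilf
2. f -> v, k -> g, p -> b, s -> z, t -> d / V _ V: no change
3. k -> g, p -> b, s -> z, t -> d / _ Z: fires at position(s) 7: guidzibbilf
surface: guidzibbilf

cell ASPECT=ra, POLE=ma, CLASS=lu, SUR=un:
underlying: si-idzu-p-p-tim
1. o -> e, u -> i / F C0 _: fires at position(s) 6: siidzipptim
2. f -> v, k -> g, p -> b, s -> z, t -> d / V _ V: no change
3. k -> g, p -> b, s -> z, t -> d / _ Z: no change
surface: siidzipptim

cell ASPECT=ra, POLE=ki, CLASS=lu, SUR=un:
underlying: si-idzu-p-ki-tim
1. o -> e, u -> i / F C0 _: fires at position(s) 6: siidzipkitim
2. f -> v, k -> g, p -> b, s -> z, t -> d / V _ V: fires at position(s) 10: siidzipkidim
3. k -> g, p -> b, s -> z, t -> d / _ Z: no change
surface: siidzipkidim

cell ASPECT=ri, POLE=lu, CLASS=ol, SUR=ol:
underlying: gu-idzu-ne-bi-lf
1. o -> e, u -> i / F C0 _: fires at position(s) 6: guidzinebilf
2. f -> v, k -> g, p -> b, s -> z, t -> d / V _ V: no change
3. k -> g, p -> b, s -> z, t -> d / _ Z: no change
surface: guidzinebilf

cell ASPECT=ak, POLE=gu, CLASS=lu, SUR=vo:
underlying: ir-idzu-d-s-tim
1. o -> e, u -> i / F C0 _: fires at position(s) 6: iridzidstim
2. f -> v, k -> g, p -> b, s -> z, t -> d / V _ V: no change
3. k -> g, p -> b, s -> z, t -> d / _ Z: no change
surface: iridzidstim


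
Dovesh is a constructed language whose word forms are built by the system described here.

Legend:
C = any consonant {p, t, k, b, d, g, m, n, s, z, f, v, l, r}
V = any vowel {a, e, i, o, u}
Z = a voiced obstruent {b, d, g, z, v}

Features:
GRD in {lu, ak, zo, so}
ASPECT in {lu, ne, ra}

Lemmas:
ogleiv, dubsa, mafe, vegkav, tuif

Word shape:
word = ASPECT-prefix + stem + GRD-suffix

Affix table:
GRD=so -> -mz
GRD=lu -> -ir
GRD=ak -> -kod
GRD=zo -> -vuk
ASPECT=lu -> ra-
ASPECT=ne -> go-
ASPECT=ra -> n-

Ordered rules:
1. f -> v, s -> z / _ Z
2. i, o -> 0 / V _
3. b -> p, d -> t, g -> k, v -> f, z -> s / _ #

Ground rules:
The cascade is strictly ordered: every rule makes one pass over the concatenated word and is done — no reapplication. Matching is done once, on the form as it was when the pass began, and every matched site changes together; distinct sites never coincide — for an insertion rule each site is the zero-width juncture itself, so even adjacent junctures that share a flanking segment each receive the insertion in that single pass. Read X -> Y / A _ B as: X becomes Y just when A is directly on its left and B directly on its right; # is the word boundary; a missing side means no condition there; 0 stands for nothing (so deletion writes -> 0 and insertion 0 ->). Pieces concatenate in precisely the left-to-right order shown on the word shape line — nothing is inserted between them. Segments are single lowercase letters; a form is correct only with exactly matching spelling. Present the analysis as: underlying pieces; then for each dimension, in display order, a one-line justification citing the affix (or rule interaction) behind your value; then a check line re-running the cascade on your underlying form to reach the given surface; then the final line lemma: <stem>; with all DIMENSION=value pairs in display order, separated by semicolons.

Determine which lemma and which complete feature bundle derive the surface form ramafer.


underlying: ra-mafe-ir
GRD=lu - signalled by the affix -ir
ASPECT=lu - signalled by the affix ra-
check: ramafeir -> ramafeir -> ramafer -> ramafer
lemma: mafe; GRD=lu; ASPECT=lu


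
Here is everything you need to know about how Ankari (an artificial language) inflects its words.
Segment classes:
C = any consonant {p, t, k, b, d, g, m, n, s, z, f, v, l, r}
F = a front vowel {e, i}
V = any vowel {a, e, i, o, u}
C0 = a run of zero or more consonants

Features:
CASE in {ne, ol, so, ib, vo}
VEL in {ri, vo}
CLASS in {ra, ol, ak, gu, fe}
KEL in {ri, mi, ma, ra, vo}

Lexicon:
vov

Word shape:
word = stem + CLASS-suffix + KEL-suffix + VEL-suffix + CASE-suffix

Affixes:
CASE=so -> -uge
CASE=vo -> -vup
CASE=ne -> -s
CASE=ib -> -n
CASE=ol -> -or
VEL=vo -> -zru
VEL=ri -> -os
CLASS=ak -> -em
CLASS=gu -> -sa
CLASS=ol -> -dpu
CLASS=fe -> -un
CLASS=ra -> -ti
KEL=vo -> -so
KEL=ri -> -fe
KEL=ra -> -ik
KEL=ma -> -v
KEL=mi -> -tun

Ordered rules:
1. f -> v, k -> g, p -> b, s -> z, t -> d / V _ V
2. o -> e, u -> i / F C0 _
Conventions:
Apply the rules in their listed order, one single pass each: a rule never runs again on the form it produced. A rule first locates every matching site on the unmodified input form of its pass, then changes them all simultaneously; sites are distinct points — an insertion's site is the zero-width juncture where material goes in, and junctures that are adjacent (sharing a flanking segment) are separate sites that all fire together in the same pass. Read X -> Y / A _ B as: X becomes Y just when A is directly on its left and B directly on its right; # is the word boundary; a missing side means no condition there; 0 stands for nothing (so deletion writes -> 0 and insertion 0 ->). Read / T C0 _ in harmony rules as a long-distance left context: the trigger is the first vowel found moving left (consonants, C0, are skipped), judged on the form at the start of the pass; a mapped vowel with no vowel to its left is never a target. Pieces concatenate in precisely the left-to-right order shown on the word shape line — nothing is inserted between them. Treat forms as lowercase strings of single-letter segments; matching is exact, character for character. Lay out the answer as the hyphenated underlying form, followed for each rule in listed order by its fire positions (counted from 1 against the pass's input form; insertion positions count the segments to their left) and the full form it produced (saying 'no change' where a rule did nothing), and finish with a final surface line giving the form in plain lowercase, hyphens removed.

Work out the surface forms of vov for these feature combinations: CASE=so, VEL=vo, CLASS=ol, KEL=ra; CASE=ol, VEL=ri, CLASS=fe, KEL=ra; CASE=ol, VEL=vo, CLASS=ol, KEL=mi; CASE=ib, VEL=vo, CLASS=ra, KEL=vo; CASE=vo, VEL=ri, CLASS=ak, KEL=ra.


cell CASE=so, VEL=vo, CLASS=ol, KEL=ra:
underlying: vov-dpu-ik-zru-uge
1. f -> v, k -> g, p -> b, s -> z, t -> d / V _ V: no change
2. o -> e, u -> i / F C0 _: fires at position(s) 11: vovdpuikzriuge
surface: vovdpuikzriuge

cell CASE=ol, VEL=ri, CLASS=fe, KEL=ra:
underlying: vov-un-ik-os-or
1. f -> v, k -> g, p -> b, s -> z, t -> d / V _ V: fires at position(s) 7, 9: vovunigozor
2. o -> e, u -> i / F C0 _: fires at position(s) 8: vovunigezor
surface: vovunigezor

cell CASE=ol, VEL=vo, CLASS=ol, KEL=mi:
underlying: vov-dpu-tun-zru-or
1. f -> v, k -> g, p -> b, s -> z, t -> d / V _ V: fires at position(s) 7: vovdpudunzruor
2. o -> e, u -> i / F C0 _: no change
surface: vovdpudunzruor

cell CASE=ib, VEL=vo, CLASS=ra, KEL=vo:
underlying: vov-ti-so-zru-n
1. f -> v, k -> g, p -> b, s -> z, t -> d / V _ V: fires at position(s) 6: vovtizozrun
2. o -> e, u -> i / F C0 _: fires at position(s) 7: vovtizezrun
surface: vovtizezrun

cell CASE=vo, VEL=ri, CLASS=ak, KEL=ra:
underlying: vov-em-ik-os-vup
1. f -> v, k -> g, p -> b, s -> z, t -> d / V _ V: fires at position(s) 7: vovemigosvup
2. o -> e, u -> i / F C0 _: fires at position(s) 8: vovemigesvup
surface: vovemigesvup


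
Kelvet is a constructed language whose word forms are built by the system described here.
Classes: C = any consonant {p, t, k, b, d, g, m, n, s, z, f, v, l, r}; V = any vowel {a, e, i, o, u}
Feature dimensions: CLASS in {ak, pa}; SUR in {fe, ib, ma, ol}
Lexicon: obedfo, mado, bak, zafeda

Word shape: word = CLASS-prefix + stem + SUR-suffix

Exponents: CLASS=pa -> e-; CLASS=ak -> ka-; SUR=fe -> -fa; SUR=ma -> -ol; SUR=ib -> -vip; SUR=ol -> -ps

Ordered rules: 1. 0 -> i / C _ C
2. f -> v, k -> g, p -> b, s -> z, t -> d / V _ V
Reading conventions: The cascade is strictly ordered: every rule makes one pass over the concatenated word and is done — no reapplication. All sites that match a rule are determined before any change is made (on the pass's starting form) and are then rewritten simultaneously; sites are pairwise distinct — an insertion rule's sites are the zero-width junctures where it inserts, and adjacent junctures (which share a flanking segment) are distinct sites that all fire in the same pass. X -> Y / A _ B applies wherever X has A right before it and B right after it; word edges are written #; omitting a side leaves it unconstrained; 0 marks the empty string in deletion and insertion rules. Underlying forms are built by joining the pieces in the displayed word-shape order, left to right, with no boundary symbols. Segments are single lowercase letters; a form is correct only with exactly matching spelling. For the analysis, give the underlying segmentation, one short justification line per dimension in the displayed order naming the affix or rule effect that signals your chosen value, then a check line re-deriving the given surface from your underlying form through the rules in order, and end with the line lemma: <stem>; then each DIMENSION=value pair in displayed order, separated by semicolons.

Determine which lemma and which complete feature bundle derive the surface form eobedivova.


underlying: e-obedfo-fa
CLASS=pa - signalled by the affix e-
SUR=fe - signalled by the affix -fa
check: eobedfofa -> eobedifofa -> eobedivova
lemma: obedfo; CLASS=pa; SUR=fe


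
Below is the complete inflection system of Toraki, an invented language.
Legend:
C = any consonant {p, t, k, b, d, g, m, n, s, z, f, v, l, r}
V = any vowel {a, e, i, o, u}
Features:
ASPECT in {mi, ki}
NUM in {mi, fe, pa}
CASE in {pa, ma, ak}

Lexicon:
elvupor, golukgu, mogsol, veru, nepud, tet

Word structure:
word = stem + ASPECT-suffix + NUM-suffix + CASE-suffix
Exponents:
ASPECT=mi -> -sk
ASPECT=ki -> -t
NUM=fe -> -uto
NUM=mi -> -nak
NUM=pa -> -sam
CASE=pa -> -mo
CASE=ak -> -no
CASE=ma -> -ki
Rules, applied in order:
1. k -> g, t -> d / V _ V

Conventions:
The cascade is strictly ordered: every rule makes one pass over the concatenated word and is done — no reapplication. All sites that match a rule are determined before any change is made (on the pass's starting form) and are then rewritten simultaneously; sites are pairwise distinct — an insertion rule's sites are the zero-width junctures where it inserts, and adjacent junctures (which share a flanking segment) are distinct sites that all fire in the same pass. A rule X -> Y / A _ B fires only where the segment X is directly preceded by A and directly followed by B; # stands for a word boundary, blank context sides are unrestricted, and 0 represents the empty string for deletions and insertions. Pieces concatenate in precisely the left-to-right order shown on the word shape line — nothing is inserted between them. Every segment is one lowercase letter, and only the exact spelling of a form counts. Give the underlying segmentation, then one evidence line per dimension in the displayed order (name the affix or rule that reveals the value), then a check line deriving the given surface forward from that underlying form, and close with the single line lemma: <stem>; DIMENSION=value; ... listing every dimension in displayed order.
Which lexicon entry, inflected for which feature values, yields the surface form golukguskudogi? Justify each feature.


underlying: golukgu-sk-uto-ki
ASPECT=mi - signalled by the affix -sk
NUM=fe - signalled by the affix -uto
CASE=ma - signalled by the affix -ki
check: golukguskutoki -> golukguskudogi
lemma: golukgu; ASPECT=mi; NUM=fe; CASE=ma
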